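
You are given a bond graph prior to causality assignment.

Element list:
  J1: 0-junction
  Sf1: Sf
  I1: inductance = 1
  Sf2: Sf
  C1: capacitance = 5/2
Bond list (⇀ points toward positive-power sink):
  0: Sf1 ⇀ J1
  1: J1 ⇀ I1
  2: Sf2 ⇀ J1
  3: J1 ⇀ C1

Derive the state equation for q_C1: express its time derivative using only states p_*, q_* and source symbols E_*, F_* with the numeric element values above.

#0 |Sf1  (Sf1 fixes flow; stroke at Sf1)
#2 |Sf2  (Sf2 fixes flow; stroke at Sf2)
#1 |I1  (prefer integral on I1)
#3 |J1  (J1: last free bond brings effort in)

dq_C1/dt = F_Sf1 + F_Sf2 - p_I1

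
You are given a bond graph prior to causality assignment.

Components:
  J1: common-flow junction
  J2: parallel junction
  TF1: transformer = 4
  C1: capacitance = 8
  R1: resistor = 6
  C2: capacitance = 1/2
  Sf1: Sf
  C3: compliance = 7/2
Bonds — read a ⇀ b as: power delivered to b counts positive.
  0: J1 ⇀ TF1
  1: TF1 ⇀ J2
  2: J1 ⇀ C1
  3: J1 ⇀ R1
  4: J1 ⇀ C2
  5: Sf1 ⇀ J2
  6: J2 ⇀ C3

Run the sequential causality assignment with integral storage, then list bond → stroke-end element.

bond 5 stroke→Sf1  (Sf1: flow source, stroke at near end)
bond 2 stroke→J1  (prefer integral on C1)
bond 4 stroke→J1  (C2 outputs effort q/C2)
bond 6 stroke→J2  (C3 integral (e out))
bond 1 stroke→TF1  (0-jn J2 has e-setter on 6)
bond 0 stroke→J1  (through TF1, causality passes straight; one stroke at TF1)
bond 3 stroke→R1  (closing 1-jn rule on J1)

#0 stroke→J1
#1 stroke→TF1
#2 stroke→J1
#3 stroke→R1
#4 stroke→J1
#5 stroke→Sf1
#6 stroke→J2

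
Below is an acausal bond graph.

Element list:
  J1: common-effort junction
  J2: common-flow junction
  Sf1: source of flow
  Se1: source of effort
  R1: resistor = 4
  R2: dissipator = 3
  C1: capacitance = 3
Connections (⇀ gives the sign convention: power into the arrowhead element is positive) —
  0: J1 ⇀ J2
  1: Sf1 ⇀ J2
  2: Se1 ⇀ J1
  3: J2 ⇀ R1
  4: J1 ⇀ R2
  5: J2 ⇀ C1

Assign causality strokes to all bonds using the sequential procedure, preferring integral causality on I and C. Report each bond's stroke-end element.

b0 stroke→J2
b1 stroke→Sf1
b2 stroke→J1
b3 stroke→J2
b4 stroke→R2
b5 stroke→J2

b1 stroke→Sf1  (Sf1 fixes flow; stroke at Sf1)
b2 stroke→J1  (Se1: effort source, stroke at far end)
b0 stroke→J2  (common-e at J1 fixed by 2)
b4 stroke→R2  (J1: bond 2 brought effort, rest push out)
b3 stroke→J2  (J2: bond 1 brought flow, rest push out)
b5 stroke→J2  (1-jn J2 has f-setter on 1)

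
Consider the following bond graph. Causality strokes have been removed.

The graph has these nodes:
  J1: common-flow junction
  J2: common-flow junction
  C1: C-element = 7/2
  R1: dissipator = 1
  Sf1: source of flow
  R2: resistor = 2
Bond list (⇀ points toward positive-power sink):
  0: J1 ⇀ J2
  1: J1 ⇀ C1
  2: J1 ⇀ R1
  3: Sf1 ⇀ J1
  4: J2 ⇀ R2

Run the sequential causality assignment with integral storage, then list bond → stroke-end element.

β3 →Sf1  (Sf1 (Sf) sets flow on bond)
β0 →J1  (J1: bond 3 brought flow, rest push out)
β1 →J1  (common-f at J1 fixed by 3)
β2 →J1  (J1 flow already set via bond 3)
β4 →J2  (J2 flow already set via bond 0)

bond 0 stroke→J1
bond 1 stroke→J1
bond 2 stroke→J1
bond 3 stroke→Sf1
bond 4 stroke→J2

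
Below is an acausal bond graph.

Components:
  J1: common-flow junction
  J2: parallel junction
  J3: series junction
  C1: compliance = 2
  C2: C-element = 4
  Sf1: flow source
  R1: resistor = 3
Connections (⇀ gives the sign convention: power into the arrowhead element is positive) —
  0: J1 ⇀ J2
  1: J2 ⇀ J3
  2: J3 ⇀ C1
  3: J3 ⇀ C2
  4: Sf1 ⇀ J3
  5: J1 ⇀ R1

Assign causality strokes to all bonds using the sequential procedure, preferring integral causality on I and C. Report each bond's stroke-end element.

b0 |J2
b1 |J3
b2 |J3
b3 |J3
b4 |Sf1
b5 |J1

bond 4 stroke at Sf1  (Sf1 fixes flow; stroke at Sf1)
bond 1 stroke at J3  (J3: bond 4 brought flow, rest push out)
bond 2 stroke at J3  (common-f at J3 fixed by 4)
bond 3 stroke at J3  (J3: bond 4 brought flow, rest push out)
bond 0 stroke at J2  (closing 0-jn rule on J2)
bond 5 stroke at J1  (1-jn J1 has f-setter on 0)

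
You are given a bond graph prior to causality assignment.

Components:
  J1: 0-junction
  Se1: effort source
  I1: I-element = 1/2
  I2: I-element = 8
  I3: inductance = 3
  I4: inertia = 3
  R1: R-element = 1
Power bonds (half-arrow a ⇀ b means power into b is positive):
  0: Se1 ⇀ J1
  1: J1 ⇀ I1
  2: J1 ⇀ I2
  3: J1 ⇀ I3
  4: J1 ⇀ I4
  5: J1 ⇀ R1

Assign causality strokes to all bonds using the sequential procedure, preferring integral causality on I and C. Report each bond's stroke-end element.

β0 |J1  (source Se1 imposes e)
β1 |I1  (J1 effort already set via bond 0)
β2 |I2  (0-jn J1 has e-setter on 0)
β3 |I3  (0-jn J1 has e-setter on 0)
β4 |I4  (J1 effort already set via bond 0)
β5 |R1  (common-e at J1 fixed by 0)

b0 stroke→J1
b1 stroke→I1
b2 stroke→I2
b3 stroke→I3
b4 stroke→I4
b5 stroke→R1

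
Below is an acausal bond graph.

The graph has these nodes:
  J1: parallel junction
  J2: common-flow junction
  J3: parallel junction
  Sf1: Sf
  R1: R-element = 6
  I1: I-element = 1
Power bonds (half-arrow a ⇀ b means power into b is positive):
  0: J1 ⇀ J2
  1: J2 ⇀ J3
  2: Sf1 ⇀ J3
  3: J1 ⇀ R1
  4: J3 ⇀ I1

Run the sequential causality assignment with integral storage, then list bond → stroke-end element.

#0 stroke→J2
#1 stroke→J3
#2 stroke→Sf1
#3 stroke→J1
#4 stroke→I1

b2 stroke→Sf1  (Sf1 (Sf) sets flow on bond)
b4 stroke→I1  (I1: I, integral causality)
b1 stroke→J3  (only one effort-in slot at J3)
b0 stroke→J2  (J2 flow already set via bond 1)
b3 stroke→J1  (only one effort-in slot at J1)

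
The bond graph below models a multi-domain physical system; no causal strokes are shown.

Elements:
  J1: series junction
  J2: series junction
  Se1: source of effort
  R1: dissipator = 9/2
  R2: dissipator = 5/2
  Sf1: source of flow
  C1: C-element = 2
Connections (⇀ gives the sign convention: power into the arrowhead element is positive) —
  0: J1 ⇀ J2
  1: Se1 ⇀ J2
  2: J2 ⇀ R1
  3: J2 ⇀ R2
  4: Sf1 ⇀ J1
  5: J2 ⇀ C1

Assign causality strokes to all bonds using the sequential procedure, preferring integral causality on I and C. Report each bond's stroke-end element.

#0 stroke→J1
#1 stroke→J2
#2 stroke→J2
#3 stroke→J2
#4 stroke→Sf1
#5 stroke→J2

#1 stroke→J2  (source Se1 imposes e)
#4 stroke→Sf1  (Sf1 (Sf) sets flow on bond)
#0 stroke→J1  (common-f at J1 fixed by 4)
#2 stroke→J2  (common-f at J2 fixed by 0)
#3 stroke→J2  (common-f at J2 fixed by 0)
#5 stroke→J2  (common-f at J2 fixed by 0)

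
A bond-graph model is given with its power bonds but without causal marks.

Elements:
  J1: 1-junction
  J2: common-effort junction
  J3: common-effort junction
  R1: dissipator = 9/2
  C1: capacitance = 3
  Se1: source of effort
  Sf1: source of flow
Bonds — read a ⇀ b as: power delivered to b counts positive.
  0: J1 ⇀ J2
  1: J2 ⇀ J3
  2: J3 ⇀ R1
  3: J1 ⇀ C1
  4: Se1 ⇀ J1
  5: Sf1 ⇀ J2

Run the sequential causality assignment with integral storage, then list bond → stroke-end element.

β0 →J2
β1 →J3
β2 →R1
β3 →J1
β4 →J1
β5 →Sf1

#4 |J1  (Se1: effort source, stroke at far end)
#5 |Sf1  (Sf1 (Sf) sets flow on bond)
#3 |J1  (prefer integral on C1)
#0 |J2  (only one flow-in slot at J1)
#1 |J3  (0-jn J2 has e-setter on 0)
#2 |R1  (J3: bond 1 brought effort, rest push out)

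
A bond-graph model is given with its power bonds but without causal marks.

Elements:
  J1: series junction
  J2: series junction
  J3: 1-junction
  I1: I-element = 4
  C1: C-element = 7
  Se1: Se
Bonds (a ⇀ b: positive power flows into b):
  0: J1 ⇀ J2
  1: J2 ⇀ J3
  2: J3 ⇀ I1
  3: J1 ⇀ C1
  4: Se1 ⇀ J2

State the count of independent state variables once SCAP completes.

#4 →J2  (source Se1 imposes e)
#2 →I1  (I1: I, integral causality)
#1 →J3  (J3 flow already set via bond 2)
#0 →J2  (J2: bond 1 brought flow, rest push out)
#3 →J1  (1-jn J1 has f-setter on 0)

2  (C1, I1 all integral)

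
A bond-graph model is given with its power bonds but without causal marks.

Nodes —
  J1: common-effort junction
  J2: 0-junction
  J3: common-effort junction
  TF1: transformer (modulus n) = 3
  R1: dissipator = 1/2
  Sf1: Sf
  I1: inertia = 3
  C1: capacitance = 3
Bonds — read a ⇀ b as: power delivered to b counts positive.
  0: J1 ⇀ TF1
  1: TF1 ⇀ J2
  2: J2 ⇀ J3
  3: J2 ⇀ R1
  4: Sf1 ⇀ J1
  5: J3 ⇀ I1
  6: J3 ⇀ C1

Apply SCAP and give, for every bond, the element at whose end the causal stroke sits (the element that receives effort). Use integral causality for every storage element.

bond 0 stroke at J1
bond 1 stroke at TF1
bond 2 stroke at J2
bond 3 stroke at R1
bond 4 stroke at Sf1
bond 5 stroke at I1
bond 6 stroke at J3

b4 stroke at Sf1  (Sf1: flow source, stroke at near end)
b0 stroke at J1  (closing 0-jn rule on J1)
b1 stroke at TF1  (through TF1, causality passes straight; one stroke at TF1)
b5 stroke at I1  (I1 integral (f out))
b6 stroke at J3  (C1 integral (e out))
b2 stroke at J2  (J3: bond 6 brought effort, rest push out)
b3 stroke at R1  (J2: bond 2 brought effort, rest push out)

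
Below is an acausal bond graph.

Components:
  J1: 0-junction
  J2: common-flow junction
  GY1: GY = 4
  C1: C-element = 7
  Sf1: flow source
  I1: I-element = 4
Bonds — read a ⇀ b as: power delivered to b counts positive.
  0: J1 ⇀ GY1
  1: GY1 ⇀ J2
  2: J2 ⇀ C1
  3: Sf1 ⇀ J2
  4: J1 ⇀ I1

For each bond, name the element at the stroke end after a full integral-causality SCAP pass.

β0 stroke→J1
β1 stroke→J2
β2 stroke→J2
β3 stroke→Sf1
β4 stroke→I1

β3 →Sf1  (Sf1 (Sf) sets flow on bond)
β1 →J2  (J2: bond 3 brought flow, rest push out)
β2 →J2  (1-jn J2 has f-setter on 3)
β0 →J1  (GY GY1: same side as bond 1)
β4 →I1  (0-jn J1 has e-setter on 0)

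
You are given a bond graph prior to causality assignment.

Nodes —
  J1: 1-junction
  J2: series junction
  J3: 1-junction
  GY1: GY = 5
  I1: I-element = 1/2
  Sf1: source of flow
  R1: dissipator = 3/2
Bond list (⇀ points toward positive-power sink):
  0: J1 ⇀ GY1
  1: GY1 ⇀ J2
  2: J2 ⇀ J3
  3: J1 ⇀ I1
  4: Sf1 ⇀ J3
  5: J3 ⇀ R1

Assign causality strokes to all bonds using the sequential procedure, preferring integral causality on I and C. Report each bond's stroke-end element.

bond 0 |J1
bond 1 |J2
bond 2 |J3
bond 3 |I1
bond 4 |Sf1
bond 5 |J3

bond 4 stroke→Sf1  (Sf1 fixes flow; stroke at Sf1)
bond 2 stroke→J3  (J3: bond 4 brought flow, rest push out)
bond 5 stroke→J3  (1-jn J3 has f-setter on 4)
bond 1 stroke→J2  (1-jn J2 has f-setter on 2)
bond 0 stroke→J1  (GY GY1: same side as bond 1)
bond 3 stroke→I1  (only one flow-in slot at J1)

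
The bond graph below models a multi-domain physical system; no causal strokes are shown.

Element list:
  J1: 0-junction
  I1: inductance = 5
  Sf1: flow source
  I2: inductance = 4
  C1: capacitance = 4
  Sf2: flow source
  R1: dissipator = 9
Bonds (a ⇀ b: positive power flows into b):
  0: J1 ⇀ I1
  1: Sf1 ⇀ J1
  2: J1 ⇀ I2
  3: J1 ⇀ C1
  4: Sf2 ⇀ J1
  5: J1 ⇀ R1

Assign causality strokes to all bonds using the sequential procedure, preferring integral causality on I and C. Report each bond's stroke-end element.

#0 stroke→I1
#1 stroke→Sf1
#2 stroke→I2
#3 stroke→J1
#4 stroke→Sf2
#5 stroke→R1

bond 1 stroke→Sf1  (Sf1: flow source, stroke at near end)
bond 4 stroke→Sf2  (Sf2 (Sf) sets flow on bond)
bond 0 stroke→I1  (I1: I, integral causality)
bond 2 stroke→I2  (prefer integral on I2)
bond 3 stroke→J1  (C1: C, integral causality)
bond 5 stroke→R1  (0-jn J1 has e-setter on 3)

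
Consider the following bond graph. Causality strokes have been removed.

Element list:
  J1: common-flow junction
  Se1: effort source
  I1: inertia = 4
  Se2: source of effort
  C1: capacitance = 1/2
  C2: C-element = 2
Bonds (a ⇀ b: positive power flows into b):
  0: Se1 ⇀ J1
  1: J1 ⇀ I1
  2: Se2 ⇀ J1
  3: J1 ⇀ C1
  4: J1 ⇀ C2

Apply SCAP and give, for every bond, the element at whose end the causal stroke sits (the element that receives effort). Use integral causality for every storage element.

β0 →J1
β1 →I1
β2 →J1
β3 →J1
β4 →J1

b0 |J1  (Se1 (Se) sets effort on bond)
b2 |J1  (Se2: effort source, stroke at far end)
b1 |I1  (I1 integral (f out))
b3 |J1  (common-f at J1 fixed by 1)
b4 |J1  (J1: bond 1 brought flow, rest push out)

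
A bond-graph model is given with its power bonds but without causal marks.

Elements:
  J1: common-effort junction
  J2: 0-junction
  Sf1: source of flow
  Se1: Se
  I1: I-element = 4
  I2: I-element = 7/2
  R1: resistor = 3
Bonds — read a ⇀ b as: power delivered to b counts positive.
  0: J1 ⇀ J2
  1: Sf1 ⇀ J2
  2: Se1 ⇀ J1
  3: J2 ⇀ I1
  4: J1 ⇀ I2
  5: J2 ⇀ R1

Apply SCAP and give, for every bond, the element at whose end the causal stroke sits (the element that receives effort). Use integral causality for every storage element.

bond 1 stroke at Sf1  (Sf1 (Sf) sets flow on bond)
bond 2 stroke at J1  (Se1 (Se) sets effort on bond)
bond 0 stroke at J2  (J1 effort already set via bond 2)
bond 4 stroke at I2  (0-jn J1 has e-setter on 2)
bond 3 stroke at I1  (J2: bond 0 brought effort, rest push out)
bond 5 stroke at R1  (0-jn J2 has e-setter on 0)

β0 →J2
β1 →Sf1
β2 →J1
β3 →I1
β4 →I2
β5 →R1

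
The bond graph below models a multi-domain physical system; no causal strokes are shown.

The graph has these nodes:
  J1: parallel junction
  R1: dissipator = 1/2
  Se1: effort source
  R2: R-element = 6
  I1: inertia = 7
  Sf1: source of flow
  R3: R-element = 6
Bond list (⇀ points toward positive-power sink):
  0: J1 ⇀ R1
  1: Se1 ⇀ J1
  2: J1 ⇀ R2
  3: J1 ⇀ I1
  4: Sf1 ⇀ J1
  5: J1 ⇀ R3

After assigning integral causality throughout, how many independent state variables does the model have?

1  (I1 all integral)

bond 1 →J1  (Se1 (Se) sets effort on bond)
bond 4 →Sf1  (Sf1 (Sf) sets flow on bond)
bond 0 →R1  (J1: bond 1 brought effort, rest push out)
bond 2 →R2  (common-e at J1 fixed by 1)
bond 3 →I1  (0-jn J1 has e-setter on 1)
bond 5 →R3  (0-jn J1 has e-setter on 1)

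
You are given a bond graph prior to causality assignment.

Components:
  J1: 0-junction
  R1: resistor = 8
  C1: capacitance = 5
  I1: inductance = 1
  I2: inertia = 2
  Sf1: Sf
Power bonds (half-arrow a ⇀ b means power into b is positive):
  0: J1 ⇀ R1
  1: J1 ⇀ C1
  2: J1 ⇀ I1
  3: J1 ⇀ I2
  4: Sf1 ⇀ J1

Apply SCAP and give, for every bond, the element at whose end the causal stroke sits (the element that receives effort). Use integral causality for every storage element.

b0 stroke at R1
b1 stroke at J1
b2 stroke at I1
b3 stroke at I2
b4 stroke at Sf1

bond 4 |Sf1  (Sf1 fixes flow; stroke at Sf1)
bond 1 |J1  (C1: C, integral causality)
bond 0 |R1  (J1: bond 1 brought effort, rest push out)
bond 2 |I1  (0-jn J1 has e-setter on 1)
bond 3 |I2  (common-e at J1 fixed by 1)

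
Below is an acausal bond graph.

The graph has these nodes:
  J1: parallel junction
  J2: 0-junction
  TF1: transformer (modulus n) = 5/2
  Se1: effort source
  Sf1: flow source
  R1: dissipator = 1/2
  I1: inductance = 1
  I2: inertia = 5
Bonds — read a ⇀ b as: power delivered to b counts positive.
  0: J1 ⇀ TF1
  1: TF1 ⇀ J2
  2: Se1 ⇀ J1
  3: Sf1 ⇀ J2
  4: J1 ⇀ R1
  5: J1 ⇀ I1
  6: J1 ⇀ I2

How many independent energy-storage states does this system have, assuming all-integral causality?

2  (I1, I2 all integral)

β2 stroke→J1  (Se1 fixes effort; stroke away)
β3 stroke→Sf1  (Sf1 fixes flow; stroke at Sf1)
β0 stroke→TF1  (J1: bond 2 brought effort, rest push out)
β4 stroke→R1  (common-e at J1 fixed by 2)
β5 stroke→I1  (J1: bond 2 brought effort, rest push out)
β6 stroke→I2  (J1: bond 2 brought effort, rest push out)
β1 stroke→J2  (J2 needs exactly one e-in)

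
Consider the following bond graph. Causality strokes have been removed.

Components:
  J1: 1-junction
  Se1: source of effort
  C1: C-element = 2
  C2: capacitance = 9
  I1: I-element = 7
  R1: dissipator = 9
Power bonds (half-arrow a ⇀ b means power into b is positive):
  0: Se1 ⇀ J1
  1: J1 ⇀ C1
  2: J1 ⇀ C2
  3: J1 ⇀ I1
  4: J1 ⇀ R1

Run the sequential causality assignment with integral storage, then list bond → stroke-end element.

β0 →J1  (Se1: effort source, stroke at far end)
β1 →J1  (C1: C, integral causality)
β2 →J1  (C2 outputs effort q/C2)
β3 →I1  (I1: I, integral causality)
β4 →J1  (common-f at J1 fixed by 3)

b0 →J1
b1 →J1
b2 →J1
b3 →I1
b4 →J1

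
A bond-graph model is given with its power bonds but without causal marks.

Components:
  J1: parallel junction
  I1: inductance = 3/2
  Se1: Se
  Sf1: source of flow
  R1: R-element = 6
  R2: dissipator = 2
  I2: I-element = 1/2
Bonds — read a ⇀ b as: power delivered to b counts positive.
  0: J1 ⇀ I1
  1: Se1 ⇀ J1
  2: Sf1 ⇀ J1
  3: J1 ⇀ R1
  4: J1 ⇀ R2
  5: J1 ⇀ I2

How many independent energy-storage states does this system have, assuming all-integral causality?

#1 →J1  (Se1 fixes effort; stroke away)
#2 →Sf1  (Sf1 fixes flow; stroke at Sf1)
#0 →I1  (J1 effort already set via bond 1)
#3 →R1  (J1 effort already set via bond 1)
#4 →R2  (common-e at J1 fixed by 1)
#5 →I2  (0-jn J1 has e-setter on 1)

2  (I1, I2 all integral)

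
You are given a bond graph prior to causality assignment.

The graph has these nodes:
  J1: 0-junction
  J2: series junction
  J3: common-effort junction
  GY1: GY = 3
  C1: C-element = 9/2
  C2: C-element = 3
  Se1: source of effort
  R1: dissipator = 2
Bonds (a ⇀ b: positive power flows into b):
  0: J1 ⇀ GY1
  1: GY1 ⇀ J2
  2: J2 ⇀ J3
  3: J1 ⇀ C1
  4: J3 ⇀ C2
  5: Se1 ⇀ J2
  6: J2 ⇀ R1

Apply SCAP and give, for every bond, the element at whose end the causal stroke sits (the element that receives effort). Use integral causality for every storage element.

b5 →J2  (source Se1 imposes e)
b3 →J1  (C1 integral (e out))
b0 →GY1  (J1 effort already set via bond 3)
b1 →GY1  (through GY1, causality inverts; strokes same side of GY1)
b2 →J2  (J2: bond 1 brought flow, rest push out)
b6 →J2  (common-f at J2 fixed by 1)
b4 →J3  (J3 needs exactly one e-in)

bond 0 |GY1
bond 1 |GY1
bond 2 |J2
bond 3 |J1
bond 4 |J3
bond 5 |J2
bond 6 |J2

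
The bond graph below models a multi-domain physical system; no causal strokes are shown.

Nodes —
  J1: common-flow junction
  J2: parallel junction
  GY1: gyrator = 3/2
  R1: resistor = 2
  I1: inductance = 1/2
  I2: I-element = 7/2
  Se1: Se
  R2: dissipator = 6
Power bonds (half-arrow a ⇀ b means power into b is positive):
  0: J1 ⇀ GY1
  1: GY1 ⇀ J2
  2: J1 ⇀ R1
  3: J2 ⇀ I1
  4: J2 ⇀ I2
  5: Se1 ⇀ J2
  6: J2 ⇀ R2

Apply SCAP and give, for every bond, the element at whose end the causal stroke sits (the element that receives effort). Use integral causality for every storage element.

β0 stroke→GY1
β1 stroke→GY1
β2 stroke→J1
β3 stroke→I1
β4 stroke→I2
β5 stroke→J2
β6 stroke→R2

b5 stroke→J2  (Se1 (Se) sets effort on bond)
b1 stroke→GY1  (J2 effort already set via bond 5)
b3 stroke→I1  (J2 effort already set via bond 5)
b4 stroke→I2  (common-e at J2 fixed by 5)
b6 stroke→R2  (0-jn J2 has e-setter on 5)
b0 stroke→GY1  (GY1 both-in/both-out from 1)
b2 stroke→J1  (J1 flow already set via bond 0)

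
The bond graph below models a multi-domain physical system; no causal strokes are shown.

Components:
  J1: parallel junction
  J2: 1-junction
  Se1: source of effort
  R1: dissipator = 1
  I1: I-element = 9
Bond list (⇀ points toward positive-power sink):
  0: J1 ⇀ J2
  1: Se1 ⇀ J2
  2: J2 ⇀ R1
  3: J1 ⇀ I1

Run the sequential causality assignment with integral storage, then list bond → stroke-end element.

b0 stroke at J1
b1 stroke at J2
b2 stroke at J2
b3 stroke at I1

bond 1 →J2  (Se1 (Se) sets effort on bond)
bond 3 →I1  (I1: I, integral causality)
bond 0 →J1  (J1 needs exactly one e-in)
bond 2 →J2  (common-f at J2 fixed by 0)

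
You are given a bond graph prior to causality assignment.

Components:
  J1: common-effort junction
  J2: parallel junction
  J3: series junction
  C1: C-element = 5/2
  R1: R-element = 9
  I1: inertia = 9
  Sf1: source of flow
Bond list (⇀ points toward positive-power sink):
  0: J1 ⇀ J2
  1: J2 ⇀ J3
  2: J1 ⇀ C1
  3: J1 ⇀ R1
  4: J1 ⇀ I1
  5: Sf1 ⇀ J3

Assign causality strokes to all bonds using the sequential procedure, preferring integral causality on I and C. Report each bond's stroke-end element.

β0 stroke→J2
β1 stroke→J3
β2 stroke→J1
β3 stroke→R1
β4 stroke→I1
β5 stroke→Sf1

b5 →Sf1  (Sf1: flow source, stroke at near end)
b1 →J3  (J3: bond 5 brought flow, rest push out)
b0 →J2  (closing 0-jn rule on J2)
b2 →J1  (C1: C, integral causality)
b3 →R1  (J1 effort already set via bond 2)
b4 →I1  (J1 effort already set via bond 2)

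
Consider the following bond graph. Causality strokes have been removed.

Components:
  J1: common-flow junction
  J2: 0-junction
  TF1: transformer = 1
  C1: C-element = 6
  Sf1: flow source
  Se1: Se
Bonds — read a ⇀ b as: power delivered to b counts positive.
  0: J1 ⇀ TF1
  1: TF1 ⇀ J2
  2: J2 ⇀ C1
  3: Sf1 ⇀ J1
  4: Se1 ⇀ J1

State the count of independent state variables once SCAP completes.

#3 |Sf1  (Sf1 fixes flow; stroke at Sf1)
#4 |J1  (Se1 fixes effort; stroke away)
#0 |J1  (1-jn J1 has f-setter on 3)
#1 |TF1  (TF1 one-in-one-out from 0)
#2 |J2  (only one effort-in slot at J2)

1  (C1 all integral)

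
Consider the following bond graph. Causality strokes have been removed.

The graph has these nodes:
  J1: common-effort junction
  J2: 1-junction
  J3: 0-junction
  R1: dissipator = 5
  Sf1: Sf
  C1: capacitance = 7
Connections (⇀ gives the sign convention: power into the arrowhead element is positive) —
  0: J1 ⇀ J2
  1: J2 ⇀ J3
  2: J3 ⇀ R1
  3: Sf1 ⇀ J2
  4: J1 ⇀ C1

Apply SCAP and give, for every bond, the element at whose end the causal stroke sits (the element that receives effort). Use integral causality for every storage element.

b0 |J2
b1 |J2
b2 |J3
b3 |Sf1
b4 |J1

bond 3 |Sf1  (Sf1 fixes flow; stroke at Sf1)
bond 0 |J2  (common-f at J2 fixed by 3)
bond 1 |J2  (J2: bond 3 brought flow, rest push out)
bond 2 |J3  (only one effort-in slot at J3)
bond 4 |J1  (closing 0-jn rule on J1)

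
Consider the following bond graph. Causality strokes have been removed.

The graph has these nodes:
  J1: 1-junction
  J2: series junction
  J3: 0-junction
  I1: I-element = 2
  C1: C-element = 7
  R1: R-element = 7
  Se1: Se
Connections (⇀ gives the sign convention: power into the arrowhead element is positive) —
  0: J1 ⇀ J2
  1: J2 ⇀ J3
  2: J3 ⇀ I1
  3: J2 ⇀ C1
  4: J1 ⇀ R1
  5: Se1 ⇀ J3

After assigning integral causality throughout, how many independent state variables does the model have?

2  (C1, I1 all integral)

β5 |J3  (Se1 fixes effort; stroke away)
β1 |J2  (0-jn J3 has e-setter on 5)
β2 |I1  (J3: bond 5 brought effort, rest push out)
β3 |J2  (C1 outputs effort q/C1)
β0 |J1  (closing 1-jn rule on J2)
β4 |R1  (only one flow-in slot at J1)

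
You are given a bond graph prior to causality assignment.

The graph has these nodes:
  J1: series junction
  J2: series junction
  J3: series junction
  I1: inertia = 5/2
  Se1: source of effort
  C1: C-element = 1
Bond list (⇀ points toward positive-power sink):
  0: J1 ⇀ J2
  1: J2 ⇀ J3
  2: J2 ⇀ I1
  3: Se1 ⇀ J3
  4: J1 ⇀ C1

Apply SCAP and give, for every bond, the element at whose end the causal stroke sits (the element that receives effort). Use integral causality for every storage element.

#0 stroke→J2
#1 stroke→J2
#2 stroke→I1
#3 stroke→J3
#4 stroke→J1

β3 |J3  (Se1: effort source, stroke at far end)
β1 |J2  (only one flow-in slot at J3)
β2 |I1  (I1: I, integral causality)
β0 |J2  (common-f at J2 fixed by 2)
β4 |J1  (J1: bond 0 brought flow, rest push out)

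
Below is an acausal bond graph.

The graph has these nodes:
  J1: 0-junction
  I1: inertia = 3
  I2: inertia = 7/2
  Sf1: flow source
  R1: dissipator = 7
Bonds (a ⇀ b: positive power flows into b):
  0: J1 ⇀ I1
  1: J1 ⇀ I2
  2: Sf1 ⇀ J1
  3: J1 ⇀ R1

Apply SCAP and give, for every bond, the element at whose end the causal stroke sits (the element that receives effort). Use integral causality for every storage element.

bond 2 stroke→Sf1  (Sf1 (Sf) sets flow on bond)
bond 0 stroke→I1  (I1 outputs flow p/I1)
bond 1 stroke→I2  (prefer integral on I2)
bond 3 stroke→J1  (only one effort-in slot at J1)

bond 0 stroke→I1
bond 1 stroke→I2
bond 2 stroke→Sf1
bond 3 stroke→J1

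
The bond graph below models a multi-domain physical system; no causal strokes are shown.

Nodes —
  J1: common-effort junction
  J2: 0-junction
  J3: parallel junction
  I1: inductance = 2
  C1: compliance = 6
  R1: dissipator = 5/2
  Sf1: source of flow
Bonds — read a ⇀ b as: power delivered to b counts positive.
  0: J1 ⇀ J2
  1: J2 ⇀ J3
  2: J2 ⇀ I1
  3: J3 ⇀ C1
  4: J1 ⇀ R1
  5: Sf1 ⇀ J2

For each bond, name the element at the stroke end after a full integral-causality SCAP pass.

bond 0 stroke→J1
bond 1 stroke→J2
bond 2 stroke→I1
bond 3 stroke→J3
bond 4 stroke→R1
bond 5 stroke→Sf1

b5 stroke→Sf1  (source Sf1 imposes f)
b2 stroke→I1  (I1 outputs flow p/I1)
b3 stroke→J3  (prefer integral on C1)
b1 stroke→J2  (0-jn J3 has e-setter on 3)
b0 stroke→J1  (J2: bond 1 brought effort, rest push out)
b4 stroke→R1  (J1 effort already set via bond 0)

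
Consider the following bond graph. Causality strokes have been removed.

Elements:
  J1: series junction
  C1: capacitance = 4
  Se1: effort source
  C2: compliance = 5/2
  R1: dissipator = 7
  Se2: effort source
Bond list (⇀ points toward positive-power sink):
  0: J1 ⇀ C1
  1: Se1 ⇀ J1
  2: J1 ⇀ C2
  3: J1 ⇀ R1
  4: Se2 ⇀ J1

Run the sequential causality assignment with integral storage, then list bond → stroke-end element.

b0 stroke→J1
b1 stroke→J1
b2 stroke→J1
b3 stroke→R1
b4 stroke→J1

b1 stroke→J1  (Se1: effort source, stroke at far end)
b4 stroke→J1  (source Se2 imposes e)
b0 stroke→J1  (C1 outputs effort q/C1)
b2 stroke→J1  (prefer integral on C2)
b3 stroke→R1  (J1 needs exactly one f-in)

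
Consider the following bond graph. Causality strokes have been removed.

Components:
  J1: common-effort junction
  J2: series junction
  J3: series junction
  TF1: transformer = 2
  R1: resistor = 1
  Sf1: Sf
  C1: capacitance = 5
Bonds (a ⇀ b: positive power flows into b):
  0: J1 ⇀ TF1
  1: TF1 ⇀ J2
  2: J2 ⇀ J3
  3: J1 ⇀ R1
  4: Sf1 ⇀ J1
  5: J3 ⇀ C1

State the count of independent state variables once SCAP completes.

#4 stroke→Sf1  (Sf1: flow source, stroke at near end)
#5 stroke→J3  (C1 outputs effort q/C1)
#2 stroke→J2  (J3 needs exactly one f-in)
#1 stroke→TF1  (closing 1-jn rule on J2)
#0 stroke→J1  (through TF1, causality passes straight; one stroke at TF1)
#3 stroke→R1  (0-jn J1 has e-setter on 0)

1  (C1 all integral)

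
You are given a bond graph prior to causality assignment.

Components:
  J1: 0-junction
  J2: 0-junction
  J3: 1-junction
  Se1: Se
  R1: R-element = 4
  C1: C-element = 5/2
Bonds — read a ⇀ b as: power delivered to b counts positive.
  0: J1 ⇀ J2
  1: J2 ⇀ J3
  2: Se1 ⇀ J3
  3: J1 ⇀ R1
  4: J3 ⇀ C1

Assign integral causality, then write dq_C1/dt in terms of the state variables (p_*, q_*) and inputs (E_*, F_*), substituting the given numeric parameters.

dq_C1/dt = E_Se1/4 - q_C1/10

β2 stroke at J3  (Se1 (Se) sets effort on bond)
β4 stroke at J3  (C1: C, integral causality)
β1 stroke at J2  (J3 needs exactly one f-in)
β0 stroke at J1  (J2: bond 1 brought effort, rest push out)
β3 stroke at R1  (J1 effort already set via bond 0)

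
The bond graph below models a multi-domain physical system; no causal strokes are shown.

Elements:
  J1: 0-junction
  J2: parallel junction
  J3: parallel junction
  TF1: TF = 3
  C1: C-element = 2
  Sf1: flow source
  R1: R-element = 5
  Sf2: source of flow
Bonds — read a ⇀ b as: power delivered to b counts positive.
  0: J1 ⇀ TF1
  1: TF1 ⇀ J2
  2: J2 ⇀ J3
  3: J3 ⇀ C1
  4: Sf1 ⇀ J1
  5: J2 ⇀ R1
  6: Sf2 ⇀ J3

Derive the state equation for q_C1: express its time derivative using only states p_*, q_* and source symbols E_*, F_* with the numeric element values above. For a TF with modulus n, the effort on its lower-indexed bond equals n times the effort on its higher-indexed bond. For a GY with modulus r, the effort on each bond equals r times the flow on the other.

dq_C1/dt = 3*F_Sf1 + F_Sf2 - q_C1/10

b4 →Sf1  (Sf1: flow source, stroke at near end)
b6 →Sf2  (source Sf2 imposes f)
b0 →J1  (only one effort-in slot at J1)
b1 →TF1  (TF1: transformer flips bond 0)
b3 →J3  (C1: C, integral causality)
b2 →J2  (0-jn J3 has e-setter on 3)
b5 →R1  (0-jn J2 has e-setter on 2)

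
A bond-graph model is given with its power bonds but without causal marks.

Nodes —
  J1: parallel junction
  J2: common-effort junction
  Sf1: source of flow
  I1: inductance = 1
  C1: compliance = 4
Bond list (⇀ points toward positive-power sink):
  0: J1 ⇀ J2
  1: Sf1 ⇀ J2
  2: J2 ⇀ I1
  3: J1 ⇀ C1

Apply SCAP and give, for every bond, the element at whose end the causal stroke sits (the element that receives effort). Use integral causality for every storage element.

#0 →J2
#1 →Sf1
#2 →I1
#3 →J1

#1 |Sf1  (Sf1 fixes flow; stroke at Sf1)
#2 |I1  (I1 integral (f out))
#0 |J2  (only one effort-in slot at J2)
#3 |J1  (J1: last free bond brings effort in)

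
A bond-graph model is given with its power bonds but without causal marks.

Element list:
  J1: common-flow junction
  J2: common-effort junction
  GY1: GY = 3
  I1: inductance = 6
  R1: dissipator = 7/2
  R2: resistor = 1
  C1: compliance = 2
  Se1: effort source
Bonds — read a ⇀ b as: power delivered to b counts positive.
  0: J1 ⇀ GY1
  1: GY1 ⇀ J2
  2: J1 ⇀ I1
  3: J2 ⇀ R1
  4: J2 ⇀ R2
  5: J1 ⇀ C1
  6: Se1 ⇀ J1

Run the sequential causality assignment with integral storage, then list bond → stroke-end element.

b0 →J1
b1 →J2
b2 →I1
b3 →R1
b4 →R2
b5 →J1
b6 →J1

bond 6 →J1  (Se1 (Se) sets effort on bond)
bond 2 →I1  (I1: I, integral causality)
bond 0 →J1  (common-f at J1 fixed by 2)
bond 5 →J1  (J1: bond 2 brought flow, rest push out)
bond 1 →J2  (GY1 both-in/both-out from 0)
bond 3 →R1  (0-jn J2 has e-setter on 1)
bond 4 →R2  (0-jn J2 has e-setter on 1)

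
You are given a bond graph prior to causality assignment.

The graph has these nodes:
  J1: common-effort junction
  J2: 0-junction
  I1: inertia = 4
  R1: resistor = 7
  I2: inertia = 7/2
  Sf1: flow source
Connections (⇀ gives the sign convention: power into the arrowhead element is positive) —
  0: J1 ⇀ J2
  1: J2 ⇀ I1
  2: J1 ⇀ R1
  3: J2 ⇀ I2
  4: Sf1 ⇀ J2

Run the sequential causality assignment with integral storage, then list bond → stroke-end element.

#0 |J2
#1 |I1
#2 |J1
#3 |I2
#4 |Sf1

β4 stroke→Sf1  (Sf1 fixes flow; stroke at Sf1)
β1 stroke→I1  (prefer integral on I1)
β3 stroke→I2  (I2 outputs flow p/I2)
β0 stroke→J2  (only one effort-in slot at J2)
β2 stroke→J1  (J1: last free bond brings effort in)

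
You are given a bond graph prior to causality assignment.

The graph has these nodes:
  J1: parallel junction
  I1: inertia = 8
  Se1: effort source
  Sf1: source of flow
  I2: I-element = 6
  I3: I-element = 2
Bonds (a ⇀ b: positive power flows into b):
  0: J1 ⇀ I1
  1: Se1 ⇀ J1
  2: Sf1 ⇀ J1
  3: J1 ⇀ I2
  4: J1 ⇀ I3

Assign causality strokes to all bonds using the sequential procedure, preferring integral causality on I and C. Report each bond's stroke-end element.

b0 →I1
b1 →J1
b2 →Sf1
b3 →I2
b4 →I3

b1 stroke at J1  (Se1 fixes effort; stroke away)
b2 stroke at Sf1  (Sf1 (Sf) sets flow on bond)
b0 stroke at I1  (0-jn J1 has e-setter on 1)
b3 stroke at I2  (J1 effort already set via bond 1)
b4 stroke at I3  (J1: bond 1 brought effort, rest push out)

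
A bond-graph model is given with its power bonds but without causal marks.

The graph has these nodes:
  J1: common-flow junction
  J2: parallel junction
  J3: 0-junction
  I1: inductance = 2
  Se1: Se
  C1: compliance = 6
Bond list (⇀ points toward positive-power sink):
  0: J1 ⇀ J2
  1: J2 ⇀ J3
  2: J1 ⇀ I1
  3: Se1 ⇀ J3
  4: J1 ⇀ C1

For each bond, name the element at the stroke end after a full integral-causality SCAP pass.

b3 |J3  (Se1: effort source, stroke at far end)
b1 |J2  (J3 effort already set via bond 3)
b0 |J1  (J2 effort already set via bond 1)
b2 |I1  (I1: I, integral causality)
b4 |J1  (J1 flow already set via bond 2)

b0 →J1
b1 →J2
b2 →I1
b3 →J3
b4 →J1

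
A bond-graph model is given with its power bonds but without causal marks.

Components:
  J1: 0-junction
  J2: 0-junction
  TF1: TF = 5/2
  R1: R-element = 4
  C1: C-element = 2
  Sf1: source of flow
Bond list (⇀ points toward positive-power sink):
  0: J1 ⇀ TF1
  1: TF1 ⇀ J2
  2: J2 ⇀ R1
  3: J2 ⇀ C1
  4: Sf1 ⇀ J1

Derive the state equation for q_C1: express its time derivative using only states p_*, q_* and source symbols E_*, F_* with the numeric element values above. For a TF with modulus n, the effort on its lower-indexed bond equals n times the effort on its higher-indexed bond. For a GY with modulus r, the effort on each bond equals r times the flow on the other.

β4 |Sf1  (Sf1: flow source, stroke at near end)
β0 |J1  (J1 needs exactly one e-in)
β1 |TF1  (TF1: transformer flips bond 0)
β3 |J2  (prefer integral on C1)
β2 |R1  (J2 effort already set via bond 3)

dq_C1/dt = 5*F_Sf1/2 - q_C1/8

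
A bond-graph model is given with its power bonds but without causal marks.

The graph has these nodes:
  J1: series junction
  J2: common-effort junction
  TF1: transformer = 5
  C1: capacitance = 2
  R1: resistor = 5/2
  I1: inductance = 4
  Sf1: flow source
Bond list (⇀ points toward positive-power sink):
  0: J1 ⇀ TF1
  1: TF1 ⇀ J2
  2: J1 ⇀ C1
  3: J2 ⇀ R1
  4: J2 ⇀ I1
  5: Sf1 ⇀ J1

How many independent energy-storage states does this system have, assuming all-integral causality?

β5 stroke→Sf1  (Sf1: flow source, stroke at near end)
β0 stroke→J1  (common-f at J1 fixed by 5)
β2 stroke→J1  (common-f at J1 fixed by 5)
β1 stroke→TF1  (TF TF1: opposite of bond 0)
β4 stroke→I1  (I1 outputs flow p/I1)
β3 stroke→J2  (closing 0-jn rule on J2)

2  (C1, I1 all integral)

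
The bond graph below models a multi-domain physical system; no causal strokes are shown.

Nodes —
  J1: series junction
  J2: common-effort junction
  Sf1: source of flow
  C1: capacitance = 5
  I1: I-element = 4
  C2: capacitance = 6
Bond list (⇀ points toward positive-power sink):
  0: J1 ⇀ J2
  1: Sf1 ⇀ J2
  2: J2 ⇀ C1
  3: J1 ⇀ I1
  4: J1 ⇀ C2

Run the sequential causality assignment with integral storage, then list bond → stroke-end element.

β1 stroke at Sf1  (Sf1: flow source, stroke at near end)
β2 stroke at J2  (prefer integral on C1)
β0 stroke at J1  (J2: bond 2 brought effort, rest push out)
β3 stroke at I1  (prefer integral on I1)
β4 stroke at J1  (J1 flow already set via bond 3)

β0 stroke at J1
β1 stroke at Sf1
β2 stroke at J2
β3 stroke at I1
β4 stroke at J1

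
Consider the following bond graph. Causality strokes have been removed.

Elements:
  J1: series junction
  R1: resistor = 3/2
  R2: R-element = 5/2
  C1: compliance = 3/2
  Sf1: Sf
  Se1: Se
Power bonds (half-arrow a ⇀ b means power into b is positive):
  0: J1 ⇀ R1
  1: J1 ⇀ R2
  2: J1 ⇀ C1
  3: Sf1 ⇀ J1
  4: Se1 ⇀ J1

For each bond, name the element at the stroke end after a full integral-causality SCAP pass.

b3 stroke→Sf1  (Sf1 (Sf) sets flow on bond)
b4 stroke→J1  (Se1 (Se) sets effort on bond)
b0 stroke→J1  (1-jn J1 has f-setter on 3)
b1 stroke→J1  (J1 flow already set via bond 3)
b2 stroke→J1  (1-jn J1 has f-setter on 3)

b0 →J1
b1 →J1
b2 →J1
b3 →Sf1
b4 →J1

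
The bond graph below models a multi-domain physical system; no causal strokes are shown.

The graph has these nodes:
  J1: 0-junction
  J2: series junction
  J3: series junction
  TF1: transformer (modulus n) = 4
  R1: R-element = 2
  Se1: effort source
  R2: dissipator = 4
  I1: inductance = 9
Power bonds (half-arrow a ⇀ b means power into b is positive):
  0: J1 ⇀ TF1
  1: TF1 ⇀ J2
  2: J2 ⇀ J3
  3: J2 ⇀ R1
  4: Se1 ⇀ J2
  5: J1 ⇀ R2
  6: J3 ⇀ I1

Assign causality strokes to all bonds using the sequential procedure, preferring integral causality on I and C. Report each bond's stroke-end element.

β4 stroke at J2  (Se1: effort source, stroke at far end)
β6 stroke at I1  (I1: I, integral causality)
β2 stroke at J3  (1-jn J3 has f-setter on 6)
β1 stroke at J2  (J2 flow already set via bond 2)
β3 stroke at J2  (1-jn J2 has f-setter on 2)
β0 stroke at TF1  (through TF1, causality passes straight; one stroke at TF1)
β5 stroke at J1  (closing 0-jn rule on J1)

b0 |TF1
b1 |J2
b2 |J3
b3 |J2
b4 |J2
b5 |J1
b6 |I1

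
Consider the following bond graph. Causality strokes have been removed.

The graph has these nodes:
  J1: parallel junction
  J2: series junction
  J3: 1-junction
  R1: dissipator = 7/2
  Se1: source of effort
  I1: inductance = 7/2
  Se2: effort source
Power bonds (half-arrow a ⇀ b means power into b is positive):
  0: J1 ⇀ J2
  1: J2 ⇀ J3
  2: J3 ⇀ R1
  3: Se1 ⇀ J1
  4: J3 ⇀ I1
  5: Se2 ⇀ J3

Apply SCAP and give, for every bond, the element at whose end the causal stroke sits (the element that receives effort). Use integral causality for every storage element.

#0 |J2
#1 |J3
#2 |J3
#3 |J1
#4 |I1
#5 |J3

b3 stroke→J1  (Se1 fixes effort; stroke away)
b5 stroke→J3  (Se2 (Se) sets effort on bond)
b0 stroke→J2  (common-e at J1 fixed by 3)
b1 stroke→J3  (closing 1-jn rule on J2)
b4 stroke→I1  (I1: I, integral causality)
b2 stroke→J3  (common-f at J3 fixed by 4)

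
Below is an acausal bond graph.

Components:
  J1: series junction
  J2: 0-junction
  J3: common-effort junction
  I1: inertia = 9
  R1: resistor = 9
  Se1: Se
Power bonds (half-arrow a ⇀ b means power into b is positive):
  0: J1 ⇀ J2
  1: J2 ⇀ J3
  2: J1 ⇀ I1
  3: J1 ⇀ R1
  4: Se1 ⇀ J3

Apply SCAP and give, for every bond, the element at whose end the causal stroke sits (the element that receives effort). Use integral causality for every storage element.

β4 stroke at J3  (Se1: effort source, stroke at far end)
β1 stroke at J2  (J3: bond 4 brought effort, rest push out)
β0 stroke at J1  (0-jn J2 has e-setter on 1)
β2 stroke at I1  (I1: I, integral causality)
β3 stroke at J1  (common-f at J1 fixed by 2)

β0 →J1
β1 →J2
β2 →I1
β3 →J1
β4 →J3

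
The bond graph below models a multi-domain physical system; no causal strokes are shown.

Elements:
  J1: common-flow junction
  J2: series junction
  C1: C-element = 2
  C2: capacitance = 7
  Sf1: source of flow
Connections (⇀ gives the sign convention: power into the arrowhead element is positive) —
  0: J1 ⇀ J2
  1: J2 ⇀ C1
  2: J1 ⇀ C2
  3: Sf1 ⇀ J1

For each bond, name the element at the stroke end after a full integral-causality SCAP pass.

bond 3 →Sf1  (Sf1 (Sf) sets flow on bond)
bond 0 →J1  (J1 flow already set via bond 3)
bond 2 →J1  (common-f at J1 fixed by 3)
bond 1 →J2  (1-jn J2 has f-setter on 0)

b0 stroke at J1
b1 stroke at J2
b2 stroke at J1
b3 stroke at Sf1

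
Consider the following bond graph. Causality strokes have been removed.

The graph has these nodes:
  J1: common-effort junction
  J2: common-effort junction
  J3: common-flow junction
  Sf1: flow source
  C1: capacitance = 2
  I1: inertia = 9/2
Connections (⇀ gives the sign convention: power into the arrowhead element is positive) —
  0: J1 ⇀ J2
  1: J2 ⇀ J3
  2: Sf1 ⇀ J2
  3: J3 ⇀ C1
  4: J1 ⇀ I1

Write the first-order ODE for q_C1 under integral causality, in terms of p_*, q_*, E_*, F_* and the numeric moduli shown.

dq_C1/dt = F_Sf1 - 2*p_I1/9

bond 2 stroke at Sf1  (Sf1 fixes flow; stroke at Sf1)
bond 3 stroke at J3  (C1: C, integral causality)
bond 1 stroke at J2  (J3 needs exactly one f-in)
bond 0 stroke at J1  (common-e at J2 fixed by 1)
bond 4 stroke at I1  (J1 effort already set via bond 0)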